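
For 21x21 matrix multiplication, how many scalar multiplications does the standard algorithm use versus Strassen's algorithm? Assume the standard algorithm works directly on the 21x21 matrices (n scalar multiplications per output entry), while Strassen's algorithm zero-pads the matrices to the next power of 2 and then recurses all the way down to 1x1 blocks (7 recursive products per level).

Matrix multiplication for 21x21 matrices:

Strassen's algorithm requires power-of-2 dimensions. Pad 21x21 to 32x32 (next power of 2).

Standard algorithm: 21^3 = 9261 multiplications
Strassen's algorithm: 7^(log2(32)) = 7^5 = 16807 multiplications
Difference: 9261 - 16807 = -7546 (Strassen uses MORE here due to padding overhead — for small or just-over-power-of-2 n, padding can outweigh the per-level savings)

Standard: 9261 multiplications (21^3). Strassen: 16807 multiplications (7^5, after padding to 32x32). Strassen reduces 8 recursive multiplications to 7 at each level.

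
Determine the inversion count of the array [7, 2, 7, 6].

Finding inversions in [7, 2, 7, 6]:

(0, 1): arr[0]=7 > arr[1]=2
(0, 3): arr[0]=7 > arr[3]=6
(2, 3): arr[2]=7 > arr[3]=6

Total inversions: 3

The array has 3 inversion(s): (0,1), (0,3), (2,3). Each pair (i,j) satisfies i < j and arr[i] > arr[j].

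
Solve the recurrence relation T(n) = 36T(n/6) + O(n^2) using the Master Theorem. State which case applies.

Master Theorem for T(n) = 36T(n/6) + O(n^2):

a = 36, b = 6, c = 2
log_b(a) = log_6(36) = 2.0000

Case 2: c = 2 = log_6(36) = 2.0000
T(n) = O(n^2 log n) = O(n^2 log n)

For T(n) = 36T(n/6) + O(n^2): log_6(36) = 2.0000. This is Case 2 of the Master Theorem (c = log_b(a), equal work at all levels), giving O(n^2 log n).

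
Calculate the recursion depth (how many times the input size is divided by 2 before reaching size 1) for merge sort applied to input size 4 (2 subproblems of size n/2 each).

For divide and conquer with division factor 2:

Problem sizes at each level:
Level 0: 4
Level 1: 2
Level 2: 1

The root is level 0 and the size-1 base case is level 2 (the tree spans levels 0 through 2, i.e. 3 levels counting the root), so the depth is the number of divisions: log_2(4) = 2

The recursion tree depth is log_2(4) = 2. At each level, the problem size is divided by 2, so it takes 2 divisions to reduce to a base case of size 1. The algorithm makes 2 recursive calls at each level.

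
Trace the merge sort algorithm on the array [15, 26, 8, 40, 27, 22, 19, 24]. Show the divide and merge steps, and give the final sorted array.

Merge sort trace:

Split: [15, 26, 8, 40, 27, 22, 19, 24] -> [15, 26, 8, 40] and [27, 22, 19, 24]
  Split: [15, 26, 8, 40] -> [15, 26] and [8, 40]
    Split: [15, 26] -> [15] and [26]
    Merge: [15] + [26] -> [15, 26]
    Split: [8, 40] -> [8] and [40]
    Merge: [8] + [40] -> [8, 40]
  Merge: [15, 26] + [8, 40] -> [8, 15, 26, 40]
  Split: [27, 22, 19, 24] -> [27, 22] and [19, 24]
    Split: [27, 22] -> [27] and [22]
    Merge: [27] + [22] -> [22, 27]
    Split: [19, 24] -> [19] and [24]
    Merge: [19] + [24] -> [19, 24]
  Merge: [22, 27] + [19, 24] -> [19, 22, 24, 27]
Merge: [8, 15, 26, 40] + [19, 22, 24, 27] -> [8, 15, 19, 22, 24, 26, 27, 40]

Final sorted array: [8, 15, 19, 22, 24, 26, 27, 40]

The merge sort proceeds by recursively splitting the array and merging sorted halves.
After all merges, the sorted array is [8, 15, 19, 22, 24, 26, 27, 40].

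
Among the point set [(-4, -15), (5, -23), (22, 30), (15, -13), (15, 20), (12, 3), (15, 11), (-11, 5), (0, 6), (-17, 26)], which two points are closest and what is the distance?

Computing all pairwise distances among 10 points:

d((-4, -15), (5, -23)) = 12.0416
d((-4, -15), (22, 30)) = 51.9711
d((-4, -15), (15, -13)) = 19.105
d((-4, -15), (15, 20)) = 39.8246
d((-4, -15), (12, 3)) = 24.0832
d((-4, -15), (15, 11)) = 32.2025
d((-4, -15), (-11, 5)) = 21.1896
d((-4, -15), (0, 6)) = 21.3776
d((-4, -15), (-17, 26)) = 43.0116
d((5, -23), (22, 30)) = 55.6597
d((5, -23), (15, -13)) = 14.1421
d((5, -23), (15, 20)) = 44.1475
d((5, -23), (12, 3)) = 26.9258
d((5, -23), (15, 11)) = 35.4401
d((5, -23), (-11, 5)) = 32.249
d((5, -23), (0, 6)) = 29.4279
d((5, -23), (-17, 26)) = 53.7122
d((22, 30), (15, -13)) = 43.566
d((22, 30), (15, 20)) = 12.2066
d((22, 30), (12, 3)) = 28.7924
d((22, 30), (15, 11)) = 20.2485
d((22, 30), (-11, 5)) = 41.4005
d((22, 30), (0, 6)) = 32.5576
d((22, 30), (-17, 26)) = 39.2046
d((15, -13), (15, 20)) = 33.0
d((15, -13), (12, 3)) = 16.2788
d((15, -13), (15, 11)) = 24.0
d((15, -13), (-11, 5)) = 31.6228
d((15, -13), (0, 6)) = 24.2074
d((15, -13), (-17, 26)) = 50.448
d((15, 20), (12, 3)) = 17.2627
d((15, 20), (15, 11)) = 9.0
d((15, 20), (-11, 5)) = 30.0167
d((15, 20), (0, 6)) = 20.5183
d((15, 20), (-17, 26)) = 32.5576
d((12, 3), (15, 11)) = 8.544 <-- minimum
d((12, 3), (-11, 5)) = 23.0868
d((12, 3), (0, 6)) = 12.3693
d((12, 3), (-17, 26)) = 37.0135
d((15, 11), (-11, 5)) = 26.6833
d((15, 11), (0, 6)) = 15.8114
d((15, 11), (-17, 26)) = 35.3412
d((-11, 5), (0, 6)) = 11.0454
d((-11, 5), (-17, 26)) = 21.8403
d((0, 6), (-17, 26)) = 26.2488

Closest pair: (12, 3) and (15, 11) with distance 8.544

The closest pair is (12, 3) and (15, 11) with Euclidean distance 8.544. For 10 points, brute-force pairwise comparison is shown above. For large n, the divide-and-conquer algorithm (sort by x, recurse on halves, check the dividing strip) achieves O(n log n).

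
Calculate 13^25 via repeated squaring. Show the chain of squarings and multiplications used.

Computing 13^25 by squaring (build up from 13^1; each line after the first costs one multiplication):

13^1 = 13
13^2 = (13^1)^2 = 13^2 = 169
13^3 = 13 * 13^2 = 13 * 169 = 2197
13^6 = (13^3)^2 = 2197^2 = 4826809
13^12 = (13^6)^2 = 4826809^2 = 23298085122481
13^24 = (13^12)^2 = 23298085122481^2 = 542800770374370512771595361
13^25 = 13 * 13^24 = 13 * 542800770374370512771595361 = 7056410014866816666030739693

Result: 7056410014866816666030739693
Multiplications needed: 6 (6 lines after 13^1)

13^25 = 7056410014866816666030739693. Using exponentiation by squaring, this requires 6 multiplications. The key idea: if the exponent is even, square the half-power; if odd, multiply by the base once.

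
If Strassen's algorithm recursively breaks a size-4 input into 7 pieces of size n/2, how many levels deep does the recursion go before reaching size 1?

For divide and conquer with division factor 2:

Problem sizes at each level:
Level 0: 4
Level 1: 2
Level 2: 1

The root is level 0 and the size-1 base case is level 2 (the tree spans levels 0 through 2, i.e. 3 levels counting the root), so the depth is the number of divisions: log_2(4) = 2

The recursion tree depth is log_2(4) = 2. At each level, the problem size is divided by 2, so it takes 2 divisions to reduce to a base case of size 1. The algorithm makes 7 recursive calls at each level.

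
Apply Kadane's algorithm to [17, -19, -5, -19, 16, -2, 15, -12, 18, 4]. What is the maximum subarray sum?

Using Kadane's algorithm on [17, -19, -5, -19, 16, -2, 15, -12, 18, 4]:

Scanning through the array:
Position 1 (value -19): max_ending_here = -2, max_so_far = 17
Position 2 (value -5): max_ending_here = -5, max_so_far = 17
Position 3 (value -19): max_ending_here = -19, max_so_far = 17
Position 4 (value 16): max_ending_here = 16, max_so_far = 17
Position 5 (value -2): max_ending_here = 14, max_so_far = 17
Position 6 (value 15): max_ending_here = 29, max_so_far = 29
Position 7 (value -12): max_ending_here = 17, max_so_far = 29
Position 8 (value 18): max_ending_here = 35, max_so_far = 35
Position 9 (value 4): max_ending_here = 39, max_so_far = 39

Maximum subarray: [16, -2, 15, -12, 18, 4]
Maximum sum: 39

The maximum subarray is [16, -2, 15, -12, 18, 4] with sum 39. This subarray runs from index 4 to index 9.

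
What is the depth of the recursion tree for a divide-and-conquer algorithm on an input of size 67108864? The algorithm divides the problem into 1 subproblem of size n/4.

For divide and conquer with division factor 4:

Problem sizes at each level:
Level 0: 67108864
Level 1: 16777216
Level 2: 4194304
Level 3: 1048576
Level 4: 262144
Level 5: 65536
Level 6: 16384
Level 7: 4096
Level 8: 1024
Level 9: 256
Level 10: 64
Level 11: 16
Level 12: 4
Level 13: 1

The root is level 0 and the size-1 base case is level 13 (the tree spans levels 0 through 13, i.e. 14 levels counting the root), so the depth is the number of divisions: log_4(67108864) = 13

The recursion tree depth is log_4(67108864) = 13. At each level, the problem size is divided by 4, so it takes 13 divisions to reduce to a base case of size 1. The algorithm makes 1 recursive call at each level.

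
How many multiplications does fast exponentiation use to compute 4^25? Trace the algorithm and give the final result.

Computing 4^25 by squaring (build up from 4^1; each line after the first costs one multiplication):

4^1 = 4
4^2 = (4^1)^2 = 4^2 = 16
4^3 = 4 * 4^2 = 4 * 16 = 64
4^6 = (4^3)^2 = 64^2 = 4096
4^12 = (4^6)^2 = 4096^2 = 16777216
4^24 = (4^12)^2 = 16777216^2 = 281474976710656
4^25 = 4 * 4^24 = 4 * 281474976710656 = 1125899906842624

Result: 1125899906842624
Multiplications needed: 6 (6 lines after 4^1)

4^25 = 1125899906842624. Using exponentiation by squaring, this requires 6 multiplications. The key idea: if the exponent is even, square the half-power; if odd, multiply by the base once.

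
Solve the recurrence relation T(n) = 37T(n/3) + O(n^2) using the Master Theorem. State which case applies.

Master Theorem for T(n) = 37T(n/3) + O(n^2):

a = 37, b = 3, c = 2
log_b(a) = log_3(37) = 3.2868

Case 1: c = 2 < log_3(37) = 3.2868
T(n) = O(n^(log_3 37))

For T(n) = 37T(n/3) + O(n^2): log_3(37) = 3.2868. This is Case 1 of the Master Theorem (c < log_b(a), work dominated by leaves), giving O(n^(log_3 37)).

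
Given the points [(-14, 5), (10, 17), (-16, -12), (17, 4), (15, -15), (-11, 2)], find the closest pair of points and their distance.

Computing all pairwise distances among 6 points:

d((-14, 5), (10, 17)) = 26.8328
d((-14, 5), (-16, -12)) = 17.1172
d((-14, 5), (17, 4)) = 31.0161
d((-14, 5), (15, -15)) = 35.2278
d((-14, 5), (-11, 2)) = 4.2426 <-- minimum
d((10, 17), (-16, -12)) = 38.9487
d((10, 17), (17, 4)) = 14.7648
d((10, 17), (15, -15)) = 32.3883
d((10, 17), (-11, 2)) = 25.807
d((-16, -12), (17, 4)) = 36.6742
d((-16, -12), (15, -15)) = 31.1448
d((-16, -12), (-11, 2)) = 14.8661
d((17, 4), (15, -15)) = 19.105
d((17, 4), (-11, 2)) = 28.0713
d((15, -15), (-11, 2)) = 31.0644

Closest pair: (-14, 5) and (-11, 2) with distance 4.2426

The closest pair is (-14, 5) and (-11, 2) with Euclidean distance 4.2426. For 6 points, brute-force pairwise comparison is shown above. For large n, the divide-and-conquer algorithm (sort by x, recurse on halves, check the dividing strip) achieves O(n log n).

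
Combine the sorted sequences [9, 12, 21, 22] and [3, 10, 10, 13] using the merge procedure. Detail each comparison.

Merging process:

Compare 9 vs 3: take 3 from right. Merged: [3]
Compare 9 vs 10: take 9 from left. Merged: [3, 9]
Compare 12 vs 10: take 10 from right. Merged: [3, 9, 10]
Compare 12 vs 10: take 10 from right. Merged: [3, 9, 10, 10]
Compare 12 vs 13: take 12 from left. Merged: [3, 9, 10, 10, 12]
Compare 21 vs 13: take 13 from right. Merged: [3, 9, 10, 10, 12, 13]
Append remaining from left: [21, 22]. Merged: [3, 9, 10, 10, 12, 13, 21, 22]

Final merged array: [3, 9, 10, 10, 12, 13, 21, 22]
Total comparisons: 6

The merged array is [3, 9, 10, 10, 12, 13, 21, 22], requiring 6 comparisons. The merge step runs in O(n) time where n is the total number of elements.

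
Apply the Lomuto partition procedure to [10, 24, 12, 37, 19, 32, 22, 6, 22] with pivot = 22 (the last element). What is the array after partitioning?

Lomuto partition with pivot = 22:

Initial array: [10, 24, 12, 37, 19, 32, 22, 6, 22]

arr[0]=10 <= 22: swap with position 0, array becomes [10, 24, 12, 37, 19, 32, 22, 6, 22]
arr[1]=24 > 22: no swap
arr[2]=12 <= 22: swap with position 1, array becomes [10, 12, 24, 37, 19, 32, 22, 6, 22]
arr[3]=37 > 22: no swap
arr[4]=19 <= 22: swap with position 2, array becomes [10, 12, 19, 37, 24, 32, 22, 6, 22]
arr[5]=32 > 22: no swap
arr[6]=22 <= 22: swap with position 3, array becomes [10, 12, 19, 22, 24, 32, 37, 6, 22]
arr[7]=6 <= 22: swap with position 4, array becomes [10, 12, 19, 22, 6, 32, 37, 24, 22]

Place pivot at position 5: [10, 12, 19, 22, 6, 22, 37, 24, 32]
Pivot position: 5

After partitioning with pivot 22, the array becomes [10, 12, 19, 22, 6, 22, 37, 24, 32]. The pivot is placed at index 5. All elements to the left of the pivot are <= 22, and all elements to the right are > 22.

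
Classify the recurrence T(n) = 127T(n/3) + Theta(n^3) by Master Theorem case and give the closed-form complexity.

Master Theorem for T(n) = 127T(n/3) + O(n^3):

a = 127, b = 3, c = 3
log_b(a) = log_3(127) = 4.4094

Case 1: c = 3 < log_3(127) = 4.4094
T(n) = O(n^(log_3 127))

For T(n) = 127T(n/3) + O(n^3): log_3(127) = 4.4094. This is Case 1 of the Master Theorem (c < log_b(a), work dominated by leaves), giving O(n^(log_3 127)).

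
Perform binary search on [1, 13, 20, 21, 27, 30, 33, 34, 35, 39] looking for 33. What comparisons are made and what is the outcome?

Binary search for 33 in [1, 13, 20, 21, 27, 30, 33, 34, 35, 39]:

lo=0, hi=9, mid=4, arr[mid]=27 -> 27 < 33, search right half
lo=5, hi=9, mid=7, arr[mid]=34 -> 34 > 33, search left half
lo=5, hi=6, mid=5, arr[mid]=30 -> 30 < 33, search right half
lo=6, hi=6, mid=6, arr[mid]=33 -> Found target at index 6!

Binary search finds 33 at index 6 after 4 comparisons. The search repeatedly halves the search space by comparing with the middle element.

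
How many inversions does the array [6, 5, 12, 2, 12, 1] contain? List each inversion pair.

Finding inversions in [6, 5, 12, 2, 12, 1]:

(0, 1): arr[0]=6 > arr[1]=5
(0, 3): arr[0]=6 > arr[3]=2
(0, 5): arr[0]=6 > arr[5]=1
(1, 3): arr[1]=5 > arr[3]=2
(1, 5): arr[1]=5 > arr[5]=1
(2, 3): arr[2]=12 > arr[3]=2
(2, 5): arr[2]=12 > arr[5]=1
(3, 5): arr[3]=2 > arr[5]=1
(4, 5): arr[4]=12 > arr[5]=1

Total inversions: 9

The array has 9 inversion(s): (0,1), (0,3), (0,5), (1,3), (1,5), (2,3), (2,5), (3,5), (4,5). Each pair (i,j) satisfies i < j and arr[i] > arr[j].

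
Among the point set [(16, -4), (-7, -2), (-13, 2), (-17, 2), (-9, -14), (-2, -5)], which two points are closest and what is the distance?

Computing all pairwise distances among 6 points:

d((16, -4), (-7, -2)) = 23.0868
d((16, -4), (-13, 2)) = 29.6142
d((16, -4), (-17, 2)) = 33.541
d((16, -4), (-9, -14)) = 26.9258
d((16, -4), (-2, -5)) = 18.0278
d((-7, -2), (-13, 2)) = 7.2111
d((-7, -2), (-17, 2)) = 10.7703
d((-7, -2), (-9, -14)) = 12.1655
d((-7, -2), (-2, -5)) = 5.831
d((-13, 2), (-17, 2)) = 4.0 <-- minimum
d((-13, 2), (-9, -14)) = 16.4924
d((-13, 2), (-2, -5)) = 13.0384
d((-17, 2), (-9, -14)) = 17.8885
d((-17, 2), (-2, -5)) = 16.5529
d((-9, -14), (-2, -5)) = 11.4018

Closest pair: (-13, 2) and (-17, 2) with distance 4.0

The closest pair is (-13, 2) and (-17, 2) with Euclidean distance 4.0. For 6 points, brute-force pairwise comparison is shown above. For large n, the divide-and-conquer algorithm (sort by x, recurse on halves, check the dividing strip) achieves O(n log n).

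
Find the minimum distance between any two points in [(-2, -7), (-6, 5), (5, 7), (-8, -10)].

Computing all pairwise distances among 4 points:

d((-2, -7), (-6, 5)) = 12.6491
d((-2, -7), (5, 7)) = 15.6525
d((-2, -7), (-8, -10)) = 6.7082 <-- minimum
d((-6, 5), (5, 7)) = 11.1803
d((-6, 5), (-8, -10)) = 15.1327
d((5, 7), (-8, -10)) = 21.4009

Closest pair: (-2, -7) and (-8, -10) with distance 6.7082

The closest pair is (-2, -7) and (-8, -10) with Euclidean distance 6.7082. For 4 points, brute-force pairwise comparison is shown above. For large n, the divide-and-conquer algorithm (sort by x, recurse on halves, check the dividing strip) achieves O(n log n).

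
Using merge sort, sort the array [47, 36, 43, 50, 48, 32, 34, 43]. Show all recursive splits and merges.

Merge sort trace:

Split: [47, 36, 43, 50, 48, 32, 34, 43] -> [47, 36, 43, 50] and [48, 32, 34, 43]
  Split: [47, 36, 43, 50] -> [47, 36] and [43, 50]
    Split: [47, 36] -> [47] and [36]
    Merge: [47] + [36] -> [36, 47]
    Split: [43, 50] -> [43] and [50]
    Merge: [43] + [50] -> [43, 50]
  Merge: [36, 47] + [43, 50] -> [36, 43, 47, 50]
  Split: [48, 32, 34, 43] -> [48, 32] and [34, 43]
    Split: [48, 32] -> [48] and [32]
    Merge: [48] + [32] -> [32, 48]
    Split: [34, 43] -> [34] and [43]
    Merge: [34] + [43] -> [34, 43]
  Merge: [32, 48] + [34, 43] -> [32, 34, 43, 48]
Merge: [36, 43, 47, 50] + [32, 34, 43, 48] -> [32, 34, 36, 43, 43, 47, 48, 50]

Final sorted array: [32, 34, 36, 43, 43, 47, 48, 50]

The merge sort proceeds by recursively splitting the array and merging sorted halves.
After all merges, the sorted array is [32, 34, 36, 43, 43, 47, 48, 50].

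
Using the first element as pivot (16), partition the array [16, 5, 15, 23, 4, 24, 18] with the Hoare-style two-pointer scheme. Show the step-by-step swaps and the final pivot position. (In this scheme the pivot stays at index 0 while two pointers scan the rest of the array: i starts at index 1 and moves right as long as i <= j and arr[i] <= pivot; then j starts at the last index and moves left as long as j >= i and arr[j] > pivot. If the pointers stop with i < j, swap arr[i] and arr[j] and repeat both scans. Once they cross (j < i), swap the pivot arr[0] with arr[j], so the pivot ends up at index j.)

Hoare-style two-pointer partition with pivot = 16:

Initial array: [16, 5, 15, 23, 4, 24, 18]

Pointers start at i = 1, j = 6.
i stops at index 3 (arr[3]=23 > 16), j stops at index 4 (arr[4]=4 <= 16): swap arr[3] and arr[4], array becomes [16, 5, 15, 4, 23, 24, 18]
i ends at 4, j ends at 3: the pointers have crossed (j < i), so scanning stops.

Swap pivot arr[0] with arr[3] to place pivot at position 3: [4, 5, 15, 16, 23, 24, 18]
Pivot position: 3

After partitioning with pivot 16, the array becomes [4, 5, 15, 16, 23, 24, 18]. The pivot is placed at index 3. All elements to the left of the pivot are <= 16, and all elements to the right are > 16.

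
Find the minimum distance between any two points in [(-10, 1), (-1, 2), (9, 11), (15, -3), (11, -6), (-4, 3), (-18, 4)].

Computing all pairwise distances among 7 points:

d((-10, 1), (-1, 2)) = 9.0554
d((-10, 1), (9, 11)) = 21.4709
d((-10, 1), (15, -3)) = 25.318
d((-10, 1), (11, -6)) = 22.1359
d((-10, 1), (-4, 3)) = 6.3246
d((-10, 1), (-18, 4)) = 8.544
d((-1, 2), (9, 11)) = 13.4536
d((-1, 2), (15, -3)) = 16.7631
d((-1, 2), (11, -6)) = 14.4222
d((-1, 2), (-4, 3)) = 3.1623 <-- minimum
d((-1, 2), (-18, 4)) = 17.1172
d((9, 11), (15, -3)) = 15.2315
d((9, 11), (11, -6)) = 17.1172
d((9, 11), (-4, 3)) = 15.2643
d((9, 11), (-18, 4)) = 27.8927
d((15, -3), (11, -6)) = 5.0
d((15, -3), (-4, 3)) = 19.9249
d((15, -3), (-18, 4)) = 33.7343
d((11, -6), (-4, 3)) = 17.4929
d((11, -6), (-18, 4)) = 30.6757
d((-4, 3), (-18, 4)) = 14.0357

Closest pair: (-1, 2) and (-4, 3) with distance 3.1623

The closest pair is (-1, 2) and (-4, 3) with Euclidean distance 3.1623. For 7 points, brute-force pairwise comparison is shown above. For large n, the divide-and-conquer algorithm (sort by x, recurse on halves, check the dividing strip) achieves O(n log n).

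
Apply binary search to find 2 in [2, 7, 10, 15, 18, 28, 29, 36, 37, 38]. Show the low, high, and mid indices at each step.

Binary search for 2 in [2, 7, 10, 15, 18, 28, 29, 36, 37, 38]:

lo=0, hi=9, mid=4, arr[mid]=18 -> 18 > 2, search left half
lo=0, hi=3, mid=1, arr[mid]=7 -> 7 > 2, search left half
lo=0, hi=0, mid=0, arr[mid]=2 -> Found target at index 0!

Binary search finds 2 at index 0 after 3 comparisons. The search repeatedly halves the search space by comparing with the middle element.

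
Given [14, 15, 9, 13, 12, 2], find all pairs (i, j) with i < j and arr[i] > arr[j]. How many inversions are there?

Finding inversions in [14, 15, 9, 13, 12, 2]:

(0, 2): arr[0]=14 > arr[2]=9
(0, 3): arr[0]=14 > arr[3]=13
(0, 4): arr[0]=14 > arr[4]=12
(0, 5): arr[0]=14 > arr[5]=2
(1, 2): arr[1]=15 > arr[2]=9
(1, 3): arr[1]=15 > arr[3]=13
(1, 4): arr[1]=15 > arr[4]=12
(1, 5): arr[1]=15 > arr[5]=2
(2, 5): arr[2]=9 > arr[5]=2
(3, 4): arr[3]=13 > arr[4]=12
(3, 5): arr[3]=13 > arr[5]=2
(4, 5): arr[4]=12 > arr[5]=2

Total inversions: 12

The array has 12 inversion(s): (0,2), (0,3), (0,4), (0,5), (1,2), (1,3), (1,4), (1,5), (2,5), (3,4), (3,5), (4,5). Each pair (i,j) satisfies i < j and arr[i] > arr[j].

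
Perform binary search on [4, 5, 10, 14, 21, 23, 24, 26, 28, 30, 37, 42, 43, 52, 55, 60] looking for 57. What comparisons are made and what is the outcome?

Binary search for 57 in [4, 5, 10, 14, 21, 23, 24, 26, 28, 30, 37, 42, 43, 52, 55, 60]:

lo=0, hi=15, mid=7, arr[mid]=26 -> 26 < 57, search right half
lo=8, hi=15, mid=11, arr[mid]=42 -> 42 < 57, search right half
lo=12, hi=15, mid=13, arr[mid]=52 -> 52 < 57, search right half
lo=14, hi=15, mid=14, arr[mid]=55 -> 55 < 57, search right half
lo=15, hi=15, mid=15, arr[mid]=60 -> 60 > 57, search left half
lo=15 > hi=14, target 57 not found

Binary search determines that 57 is not in the array after 5 comparisons. The search space was exhausted without finding the target.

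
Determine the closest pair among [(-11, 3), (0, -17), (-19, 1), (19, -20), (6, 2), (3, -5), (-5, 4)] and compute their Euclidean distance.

Computing all pairwise distances among 7 points:

d((-11, 3), (0, -17)) = 22.8254
d((-11, 3), (-19, 1)) = 8.2462
d((-11, 3), (19, -20)) = 37.8021
d((-11, 3), (6, 2)) = 17.0294
d((-11, 3), (3, -5)) = 16.1245
d((-11, 3), (-5, 4)) = 6.0828 <-- minimum
d((0, -17), (-19, 1)) = 26.1725
d((0, -17), (19, -20)) = 19.2354
d((0, -17), (6, 2)) = 19.9249
d((0, -17), (3, -5)) = 12.3693
d((0, -17), (-5, 4)) = 21.587
d((-19, 1), (19, -20)) = 43.4166
d((-19, 1), (6, 2)) = 25.02
d((-19, 1), (3, -5)) = 22.8035
d((-19, 1), (-5, 4)) = 14.3178
d((19, -20), (6, 2)) = 25.5539
d((19, -20), (3, -5)) = 21.9317
d((19, -20), (-5, 4)) = 33.9411
d((6, 2), (3, -5)) = 7.6158
d((6, 2), (-5, 4)) = 11.1803
d((3, -5), (-5, 4)) = 12.0416

Closest pair: (-11, 3) and (-5, 4) with distance 6.0828

The closest pair is (-11, 3) and (-5, 4) with Euclidean distance 6.0828. For 7 points, brute-force pairwise comparison is shown above. For large n, the divide-and-conquer algorithm (sort by x, recurse on halves, check the dividing strip) achieves O(n log n).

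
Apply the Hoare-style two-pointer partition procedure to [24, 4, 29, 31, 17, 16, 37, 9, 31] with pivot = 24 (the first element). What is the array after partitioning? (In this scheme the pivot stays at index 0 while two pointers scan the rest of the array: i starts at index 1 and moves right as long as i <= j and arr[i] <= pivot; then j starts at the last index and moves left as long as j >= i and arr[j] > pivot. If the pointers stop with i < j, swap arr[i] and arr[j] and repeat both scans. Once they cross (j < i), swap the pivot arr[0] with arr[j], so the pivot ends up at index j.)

Hoare-style two-pointer partition with pivot = 24:

Initial array: [24, 4, 29, 31, 17, 16, 37, 9, 31]

Pointers start at i = 1, j = 8.
i stops at index 2 (arr[2]=29 > 24), j stops at index 7 (arr[7]=9 <= 24): swap arr[2] and arr[7], array becomes [24, 4, 9, 31, 17, 16, 37, 29, 31]
i stops at index 3 (arr[3]=31 > 24), j stops at index 5 (arr[5]=16 <= 24): swap arr[3] and arr[5], array becomes [24, 4, 9, 16, 17, 31, 37, 29, 31]
i ends at 5, j ends at 4: the pointers have crossed (j < i), so scanning stops.

Swap pivot arr[0] with arr[4] to place pivot at position 4: [17, 4, 9, 16, 24, 31, 37, 29, 31]
Pivot position: 4

After partitioning with pivot 24, the array becomes [17, 4, 9, 16, 24, 31, 37, 29, 31]. The pivot is placed at index 4. All elements to the left of the pivot are <= 24, and all elements to the right are > 24.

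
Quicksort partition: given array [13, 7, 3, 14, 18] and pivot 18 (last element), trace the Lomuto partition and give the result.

Lomuto partition with pivot = 18:

Initial array: [13, 7, 3, 14, 18]

arr[0]=13 <= 18: swap with position 0, array becomes [13, 7, 3, 14, 18]
arr[1]=7 <= 18: swap with position 1, array becomes [13, 7, 3, 14, 18]
arr[2]=3 <= 18: swap with position 2, array becomes [13, 7, 3, 14, 18]
arr[3]=14 <= 18: swap with position 3, array becomes [13, 7, 3, 14, 18]

Place pivot at position 4: [13, 7, 3, 14, 18]
Pivot position: 4

After partitioning with pivot 18, the array becomes [13, 7, 3, 14, 18]. The pivot is placed at index 4. All elements to the left of the pivot are <= 18, and all elements to the right are > 18.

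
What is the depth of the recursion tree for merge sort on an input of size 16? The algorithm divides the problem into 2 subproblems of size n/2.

For divide and conquer with division factor 2:

Problem sizes at each level:
Level 0: 16
Level 1: 8
Level 2: 4
Level 3: 2
Level 4: 1

The root is level 0 and the size-1 base case is level 4 (the tree spans levels 0 through 4, i.e. 5 levels counting the root), so the depth is the number of divisions: log_2(16) = 4

The recursion tree depth is log_2(16) = 4. At each level, the problem size is divided by 2, so it takes 4 divisions to reduce to a base case of size 1. The algorithm makes 2 recursive calls at each level.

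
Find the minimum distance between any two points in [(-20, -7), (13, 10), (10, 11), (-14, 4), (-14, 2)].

Computing all pairwise distances among 5 points:

d((-20, -7), (13, 10)) = 37.1214
d((-20, -7), (10, 11)) = 34.9857
d((-20, -7), (-14, 4)) = 12.53
d((-20, -7), (-14, 2)) = 10.8167
d((13, 10), (10, 11)) = 3.1623
d((13, 10), (-14, 4)) = 27.6586
d((13, 10), (-14, 2)) = 28.1603
d((10, 11), (-14, 4)) = 25.0
d((10, 11), (-14, 2)) = 25.632
d((-14, 4), (-14, 2)) = 2.0 <-- minimum

Closest pair: (-14, 4) and (-14, 2) with distance 2.0

The closest pair is (-14, 4) and (-14, 2) with Euclidean distance 2.0. For 5 points, brute-force pairwise comparison is shown above. For large n, the divide-and-conquer algorithm (sort by x, recurse on halves, check the dividing strip) achieves O(n log n).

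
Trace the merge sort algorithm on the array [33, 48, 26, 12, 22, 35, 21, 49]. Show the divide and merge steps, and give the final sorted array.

Merge sort trace:

Split: [33, 48, 26, 12, 22, 35, 21, 49] -> [33, 48, 26, 12] and [22, 35, 21, 49]
  Split: [33, 48, 26, 12] -> [33, 48] and [26, 12]
    Split: [33, 48] -> [33] and [48]
    Merge: [33] + [48] -> [33, 48]
    Split: [26, 12] -> [26] and [12]
    Merge: [26] + [12] -> [12, 26]
  Merge: [33, 48] + [12, 26] -> [12, 26, 33, 48]
  Split: [22, 35, 21, 49] -> [22, 35] and [21, 49]
    Split: [22, 35] -> [22] and [35]
    Merge: [22] + [35] -> [22, 35]
    Split: [21, 49] -> [21] and [49]
    Merge: [21] + [49] -> [21, 49]
  Merge: [22, 35] + [21, 49] -> [21, 22, 35, 49]
Merge: [12, 26, 33, 48] + [21, 22, 35, 49] -> [12, 21, 22, 26, 33, 35, 48, 49]

Final sorted array: [12, 21, 22, 26, 33, 35, 48, 49]

The merge sort proceeds by recursively splitting the array and merging sorted halves.
After all merges, the sorted array is [12, 21, 22, 26, 33, 35, 48, 49].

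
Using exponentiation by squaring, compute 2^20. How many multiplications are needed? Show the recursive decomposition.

Computing 2^20 by squaring (build up from 2^1; each line after the first costs one multiplication):

2^1 = 2
2^2 = (2^1)^2 = 2^2 = 4
2^4 = (2^2)^2 = 4^2 = 16
2^5 = 2 * 2^4 = 2 * 16 = 32
2^10 = (2^5)^2 = 32^2 = 1024
2^20 = (2^10)^2 = 1024^2 = 1048576

Result: 1048576
Multiplications needed: 5 (5 lines after 2^1)

2^20 = 1048576. Using exponentiation by squaring, this requires 5 multiplications. The key idea: if the exponent is even, square the half-power; if odd, multiply by the base once.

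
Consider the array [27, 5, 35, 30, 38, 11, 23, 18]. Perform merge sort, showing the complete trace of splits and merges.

Merge sort trace:

Split: [27, 5, 35, 30, 38, 11, 23, 18] -> [27, 5, 35, 30] and [38, 11, 23, 18]
  Split: [27, 5, 35, 30] -> [27, 5] and [35, 30]
    Split: [27, 5] -> [27] and [5]
    Merge: [27] + [5] -> [5, 27]
    Split: [35, 30] -> [35] and [30]
    Merge: [35] + [30] -> [30, 35]
  Merge: [5, 27] + [30, 35] -> [5, 27, 30, 35]
  Split: [38, 11, 23, 18] -> [38, 11] and [23, 18]
    Split: [38, 11] -> [38] and [11]
    Merge: [38] + [11] -> [11, 38]
    Split: [23, 18] -> [23] and [18]
    Merge: [23] + [18] -> [18, 23]
  Merge: [11, 38] + [18, 23] -> [11, 18, 23, 38]
Merge: [5, 27, 30, 35] + [11, 18, 23, 38] -> [5, 11, 18, 23, 27, 30, 35, 38]

Final sorted array: [5, 11, 18, 23, 27, 30, 35, 38]

The merge sort proceeds by recursively splitting the array and merging sorted halves.
After all merges, the sorted array is [5, 11, 18, 23, 27, 30, 35, 38].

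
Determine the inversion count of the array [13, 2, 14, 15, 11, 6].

Finding inversions in [13, 2, 14, 15, 11, 6]:

(0, 1): arr[0]=13 > arr[1]=2
(0, 4): arr[0]=13 > arr[4]=11
(0, 5): arr[0]=13 > arr[5]=6
(2, 4): arr[2]=14 > arr[4]=11
(2, 5): arr[2]=14 > arr[5]=6
(3, 4): arr[3]=15 > arr[4]=11
(3, 5): arr[3]=15 > arr[5]=6
(4, 5): arr[4]=11 > arr[5]=6

Total inversions: 8

The array has 8 inversion(s): (0,1), (0,4), (0,5), (2,4), (2,5), (3,4), (3,5), (4,5). Each pair (i,j) satisfies i < j and arr[i] > arr[j].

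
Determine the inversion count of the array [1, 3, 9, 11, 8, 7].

Finding inversions in [1, 3, 9, 11, 8, 7]:

(2, 4): arr[2]=9 > arr[4]=8
(2, 5): arr[2]=9 > arr[5]=7
(3, 4): arr[3]=11 > arr[4]=8
(3, 5): arr[3]=11 > arr[5]=7
(4, 5): arr[4]=8 > arr[5]=7

Total inversions: 5

The array has 5 inversion(s): (2,4), (2,5), (3,4), (3,5), (4,5). Each pair (i,j) satisfies i < j and arr[i] > arr[j].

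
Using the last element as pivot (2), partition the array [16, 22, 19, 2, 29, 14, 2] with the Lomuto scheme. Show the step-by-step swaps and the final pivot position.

Lomuto partition with pivot = 2:

Initial array: [16, 22, 19, 2, 29, 14, 2]

arr[0]=16 > 2: no swap
arr[1]=22 > 2: no swap
arr[2]=19 > 2: no swap
arr[3]=2 <= 2: swap with position 0, array becomes [2, 22, 19, 16, 29, 14, 2]
arr[4]=29 > 2: no swap
arr[5]=14 > 2: no swap

Place pivot at position 1: [2, 2, 19, 16, 29, 14, 22]
Pivot position: 1

After partitioning with pivot 2, the array becomes [2, 2, 19, 16, 29, 14, 22]. The pivot is placed at index 1. All elements to the left of the pivot are <= 2, and all elements to the right are > 2.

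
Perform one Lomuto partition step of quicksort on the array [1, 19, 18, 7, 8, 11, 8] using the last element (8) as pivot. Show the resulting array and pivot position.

Lomuto partition with pivot = 8:

Initial array: [1, 19, 18, 7, 8, 11, 8]

arr[0]=1 <= 8: swap with position 0, array becomes [1, 19, 18, 7, 8, 11, 8]
arr[1]=19 > 8: no swap
arr[2]=18 > 8: no swap
arr[3]=7 <= 8: swap with position 1, array becomes [1, 7, 18, 19, 8, 11, 8]
arr[4]=8 <= 8: swap with position 2, array becomes [1, 7, 8, 19, 18, 11, 8]
arr[5]=11 > 8: no swap

Place pivot at position 3: [1, 7, 8, 8, 18, 11, 19]
Pivot position: 3

After partitioning with pivot 8, the array becomes [1, 7, 8, 8, 18, 11, 19]. The pivot is placed at index 3. All elements to the left of the pivot are <= 8, and all elements to the right are > 8.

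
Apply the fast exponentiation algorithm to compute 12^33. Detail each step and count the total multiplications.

Computing 12^33 by squaring (build up from 12^1; each line after the first costs one multiplication):

12^1 = 12
12^2 = (12^1)^2 = 12^2 = 144
12^4 = (12^2)^2 = 144^2 = 20736
12^8 = (12^4)^2 = 20736^2 = 429981696
12^16 = (12^8)^2 = 429981696^2 = 184884258895036416
12^32 = (12^16)^2 = 184884258895036416^2 = 34182189187166852111368841966125056
12^33 = 12 * 12^32 = 12 * 34182189187166852111368841966125056 = 410186270246002225336426103593500672

Result: 410186270246002225336426103593500672
Multiplications needed: 6 (6 lines after 12^1)

12^33 = 410186270246002225336426103593500672. Using exponentiation by squaring, this requires 6 multiplications. The key idea: if the exponent is even, square the half-power; if odd, multiply by the base once.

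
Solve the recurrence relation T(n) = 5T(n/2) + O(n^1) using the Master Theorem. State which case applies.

Master Theorem for T(n) = 5T(n/2) + O(n^1):

a = 5, b = 2, c = 1
log_b(a) = log_2(5) = 2.3219

Case 1: c = 1 < log_2(5) = 2.3219
T(n) = O(n^(log_2 5))

For T(n) = 5T(n/2) + O(n^1): log_2(5) = 2.3219. This is Case 1 of the Master Theorem (c < log_b(a), work dominated by leaves), giving O(n^(log_2 5)).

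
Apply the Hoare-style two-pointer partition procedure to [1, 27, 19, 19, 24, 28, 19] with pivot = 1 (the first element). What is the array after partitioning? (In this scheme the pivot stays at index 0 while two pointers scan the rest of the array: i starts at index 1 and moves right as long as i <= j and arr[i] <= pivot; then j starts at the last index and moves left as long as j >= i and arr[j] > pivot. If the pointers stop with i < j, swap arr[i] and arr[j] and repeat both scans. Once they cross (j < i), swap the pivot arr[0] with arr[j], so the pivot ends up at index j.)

Hoare-style two-pointer partition with pivot = 1:

Initial array: [1, 27, 19, 19, 24, 28, 19]

Pointers start at i = 1, j = 6.
i ends at 1, j ends at 0: the pointers have crossed (j < i), so scanning stops.

j = 0, so swapping arr[0] with arr[j] leaves the pivot at position 0: [1, 27, 19, 19, 24, 28, 19]
Pivot position: 0

After partitioning with pivot 1, the array becomes [1, 27, 19, 19, 24, 28, 19]. The pivot is placed at index 0. All elements to the left of the pivot are <= 1, and all elements to the right are > 1.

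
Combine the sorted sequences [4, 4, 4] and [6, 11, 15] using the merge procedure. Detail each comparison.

Merging process:

Compare 4 vs 6: take 4 from left. Merged: [4]
Compare 4 vs 6: take 4 from left. Merged: [4, 4]
Compare 4 vs 6: take 4 from left. Merged: [4, 4, 4]
Append remaining from right: [6, 11, 15]. Merged: [4, 4, 4, 6, 11, 15]

Final merged array: [4, 4, 4, 6, 11, 15]
Total comparisons: 3

The merged array is [4, 4, 4, 6, 11, 15], requiring 3 comparisons. The merge step runs in O(n) time where n is the total number of elements.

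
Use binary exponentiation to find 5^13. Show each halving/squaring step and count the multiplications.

Computing 5^13 by squaring (build up from 5^1; each line after the first costs one multiplication):

5^1 = 5
5^2 = (5^1)^2 = 5^2 = 25
5^3 = 5 * 5^2 = 5 * 25 = 125
5^6 = (5^3)^2 = 125^2 = 15625
5^12 = (5^6)^2 = 15625^2 = 244140625
5^13 = 5 * 5^12 = 5 * 244140625 = 1220703125

Result: 1220703125
Multiplications needed: 5 (5 lines after 5^1)

5^13 = 1220703125. Using exponentiation by squaring, this requires 5 multiplications. The key idea: if the exponent is even, square the half-power; if odd, multiply by the base once.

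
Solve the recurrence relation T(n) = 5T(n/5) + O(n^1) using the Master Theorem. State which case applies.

Master Theorem for T(n) = 5T(n/5) + O(n^1):

a = 5, b = 5, c = 1
log_b(a) = log_5(5) = 1.0000

Case 2: c = 1 = log_5(5) = 1.0000
T(n) = O(n^1 log n) = O(n log n)

For T(n) = 5T(n/5) + O(n^1): log_5(5) = 1.0000. This is Case 2 of the Master Theorem (c = log_b(a), equal work at all levels), giving O(n log n).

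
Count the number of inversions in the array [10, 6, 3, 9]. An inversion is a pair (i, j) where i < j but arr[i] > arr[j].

Finding inversions in [10, 6, 3, 9]:

(0, 1): arr[0]=10 > arr[1]=6
(0, 2): arr[0]=10 > arr[2]=3
(0, 3): arr[0]=10 > arr[3]=9
(1, 2): arr[1]=6 > arr[2]=3

Total inversions: 4

The array has 4 inversion(s): (0,1), (0,2), (0,3), (1,2). Each pair (i,j) satisfies i < j and arr[i] > arr[j].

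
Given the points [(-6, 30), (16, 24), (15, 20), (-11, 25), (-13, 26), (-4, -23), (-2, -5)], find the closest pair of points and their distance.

Computing all pairwise distances among 7 points:

d((-6, 30), (16, 24)) = 22.8035
d((-6, 30), (15, 20)) = 23.2594
d((-6, 30), (-11, 25)) = 7.0711
d((-6, 30), (-13, 26)) = 8.0623
d((-6, 30), (-4, -23)) = 53.0377
d((-6, 30), (-2, -5)) = 35.2278
d((16, 24), (15, 20)) = 4.1231
d((16, 24), (-11, 25)) = 27.0185
d((16, 24), (-13, 26)) = 29.0689
d((16, 24), (-4, -23)) = 51.0784
d((16, 24), (-2, -5)) = 34.1321
d((15, 20), (-11, 25)) = 26.4764
d((15, 20), (-13, 26)) = 28.6356
d((15, 20), (-4, -23)) = 47.0106
d((15, 20), (-2, -5)) = 30.2324
d((-11, 25), (-13, 26)) = 2.2361 <-- minimum
d((-11, 25), (-4, -23)) = 48.5077
d((-11, 25), (-2, -5)) = 31.3209
d((-13, 26), (-4, -23)) = 49.8197
d((-13, 26), (-2, -5)) = 32.8938
d((-4, -23), (-2, -5)) = 18.1108

Closest pair: (-11, 25) and (-13, 26) with distance 2.2361

The closest pair is (-11, 25) and (-13, 26) with Euclidean distance 2.2361. For 7 points, brute-force pairwise comparison is shown above. For large n, the divide-and-conquer algorithm (sort by x, recurse on halves, check the dividing strip) achieves O(n log n).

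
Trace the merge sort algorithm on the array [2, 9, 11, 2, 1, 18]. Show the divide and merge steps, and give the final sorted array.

Merge sort trace:

Split: [2, 9, 11, 2, 1, 18] -> [2, 9, 11] and [2, 1, 18]
  Split: [2, 9, 11] -> [2] and [9, 11]
    Split: [9, 11] -> [9] and [11]
    Merge: [9] + [11] -> [9, 11]
  Merge: [2] + [9, 11] -> [2, 9, 11]
  Split: [2, 1, 18] -> [2] and [1, 18]
    Split: [1, 18] -> [1] and [18]
    Merge: [1] + [18] -> [1, 18]
  Merge: [2] + [1, 18] -> [1, 2, 18]
Merge: [2, 9, 11] + [1, 2, 18] -> [1, 2, 2, 9, 11, 18]

Final sorted array: [1, 2, 2, 9, 11, 18]

The merge sort proceeds by recursively splitting the array and merging sorted halves.
After all merges, the sorted array is [1, 2, 2, 9, 11, 18].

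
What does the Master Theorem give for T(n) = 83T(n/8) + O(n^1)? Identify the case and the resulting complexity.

Master Theorem for T(n) = 83T(n/8) + O(n^1):

a = 83, b = 8, c = 1
log_b(a) = log_8(83) = 2.1250

Case 1: c = 1 < log_8(83) = 2.1250
T(n) = O(n^(log_8 83))

For T(n) = 83T(n/8) + O(n^1): log_8(83) = 2.1250. This is Case 1 of the Master Theorem (c < log_b(a), work dominated by leaves), giving O(n^(log_8 83)).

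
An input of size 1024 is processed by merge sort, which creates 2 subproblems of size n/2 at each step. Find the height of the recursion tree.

For divide and conquer with division factor 2:

Problem sizes at each level:
Level 0: 1024
Level 1: 512
Level 2: 256
Level 3: 128
Level 4: 64
Level 5: 32
Level 6: 16
Level 7: 8
Level 8: 4
Level 9: 2
Level 10: 1

The root is level 0 and the size-1 base case is level 10 (the tree spans levels 0 through 10, i.e. 11 levels counting the root), so the depth is the number of divisions: log_2(1024) = 10

The recursion tree depth is log_2(1024) = 10. At each level, the problem size is divided by 2, so it takes 10 divisions to reduce to a base case of size 1. The algorithm makes 2 recursive calls at each level.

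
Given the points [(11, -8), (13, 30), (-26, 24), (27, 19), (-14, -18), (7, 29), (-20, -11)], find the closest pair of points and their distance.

Computing all pairwise distances among 7 points:

d((11, -8), (13, 30)) = 38.0526
d((11, -8), (-26, 24)) = 48.9183
d((11, -8), (27, 19)) = 31.3847
d((11, -8), (-14, -18)) = 26.9258
d((11, -8), (7, 29)) = 37.2156
d((11, -8), (-20, -11)) = 31.1448
d((13, 30), (-26, 24)) = 39.4588
d((13, 30), (27, 19)) = 17.8045
d((13, 30), (-14, -18)) = 55.0727
d((13, 30), (7, 29)) = 6.0828 <-- minimum
d((13, 30), (-20, -11)) = 52.6308
d((-26, 24), (27, 19)) = 53.2353
d((-26, 24), (-14, -18)) = 43.6807
d((-26, 24), (7, 29)) = 33.3766
d((-26, 24), (-20, -11)) = 35.5106
d((27, 19), (-14, -18)) = 55.2268
d((27, 19), (7, 29)) = 22.3607
d((27, 19), (-20, -11)) = 55.7584
d((-14, -18), (7, 29)) = 51.4782
d((-14, -18), (-20, -11)) = 9.2195
d((7, 29), (-20, -11)) = 48.2597

Closest pair: (13, 30) and (7, 29) with distance 6.0828

The closest pair is (13, 30) and (7, 29) with Euclidean distance 6.0828. For 7 points, brute-force pairwise comparison is shown above. For large n, the divide-and-conquer algorithm (sort by x, recurse on halves, check the dividing strip) achieves O(n log n).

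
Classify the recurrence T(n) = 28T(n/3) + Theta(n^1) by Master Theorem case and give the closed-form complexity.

Master Theorem for T(n) = 28T(n/3) + O(n^1):

a = 28, b = 3, c = 1
log_b(a) = log_3(28) = 3.0331

Case 1: c = 1 < log_3(28) = 3.0331
T(n) = O(n^(log_3 28))

For T(n) = 28T(n/3) + O(n^1): log_3(28) = 3.0331. This is Case 1 of the Master Theorem (c < log_b(a), work dominated by leaves), giving O(n^(log_3 28)).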